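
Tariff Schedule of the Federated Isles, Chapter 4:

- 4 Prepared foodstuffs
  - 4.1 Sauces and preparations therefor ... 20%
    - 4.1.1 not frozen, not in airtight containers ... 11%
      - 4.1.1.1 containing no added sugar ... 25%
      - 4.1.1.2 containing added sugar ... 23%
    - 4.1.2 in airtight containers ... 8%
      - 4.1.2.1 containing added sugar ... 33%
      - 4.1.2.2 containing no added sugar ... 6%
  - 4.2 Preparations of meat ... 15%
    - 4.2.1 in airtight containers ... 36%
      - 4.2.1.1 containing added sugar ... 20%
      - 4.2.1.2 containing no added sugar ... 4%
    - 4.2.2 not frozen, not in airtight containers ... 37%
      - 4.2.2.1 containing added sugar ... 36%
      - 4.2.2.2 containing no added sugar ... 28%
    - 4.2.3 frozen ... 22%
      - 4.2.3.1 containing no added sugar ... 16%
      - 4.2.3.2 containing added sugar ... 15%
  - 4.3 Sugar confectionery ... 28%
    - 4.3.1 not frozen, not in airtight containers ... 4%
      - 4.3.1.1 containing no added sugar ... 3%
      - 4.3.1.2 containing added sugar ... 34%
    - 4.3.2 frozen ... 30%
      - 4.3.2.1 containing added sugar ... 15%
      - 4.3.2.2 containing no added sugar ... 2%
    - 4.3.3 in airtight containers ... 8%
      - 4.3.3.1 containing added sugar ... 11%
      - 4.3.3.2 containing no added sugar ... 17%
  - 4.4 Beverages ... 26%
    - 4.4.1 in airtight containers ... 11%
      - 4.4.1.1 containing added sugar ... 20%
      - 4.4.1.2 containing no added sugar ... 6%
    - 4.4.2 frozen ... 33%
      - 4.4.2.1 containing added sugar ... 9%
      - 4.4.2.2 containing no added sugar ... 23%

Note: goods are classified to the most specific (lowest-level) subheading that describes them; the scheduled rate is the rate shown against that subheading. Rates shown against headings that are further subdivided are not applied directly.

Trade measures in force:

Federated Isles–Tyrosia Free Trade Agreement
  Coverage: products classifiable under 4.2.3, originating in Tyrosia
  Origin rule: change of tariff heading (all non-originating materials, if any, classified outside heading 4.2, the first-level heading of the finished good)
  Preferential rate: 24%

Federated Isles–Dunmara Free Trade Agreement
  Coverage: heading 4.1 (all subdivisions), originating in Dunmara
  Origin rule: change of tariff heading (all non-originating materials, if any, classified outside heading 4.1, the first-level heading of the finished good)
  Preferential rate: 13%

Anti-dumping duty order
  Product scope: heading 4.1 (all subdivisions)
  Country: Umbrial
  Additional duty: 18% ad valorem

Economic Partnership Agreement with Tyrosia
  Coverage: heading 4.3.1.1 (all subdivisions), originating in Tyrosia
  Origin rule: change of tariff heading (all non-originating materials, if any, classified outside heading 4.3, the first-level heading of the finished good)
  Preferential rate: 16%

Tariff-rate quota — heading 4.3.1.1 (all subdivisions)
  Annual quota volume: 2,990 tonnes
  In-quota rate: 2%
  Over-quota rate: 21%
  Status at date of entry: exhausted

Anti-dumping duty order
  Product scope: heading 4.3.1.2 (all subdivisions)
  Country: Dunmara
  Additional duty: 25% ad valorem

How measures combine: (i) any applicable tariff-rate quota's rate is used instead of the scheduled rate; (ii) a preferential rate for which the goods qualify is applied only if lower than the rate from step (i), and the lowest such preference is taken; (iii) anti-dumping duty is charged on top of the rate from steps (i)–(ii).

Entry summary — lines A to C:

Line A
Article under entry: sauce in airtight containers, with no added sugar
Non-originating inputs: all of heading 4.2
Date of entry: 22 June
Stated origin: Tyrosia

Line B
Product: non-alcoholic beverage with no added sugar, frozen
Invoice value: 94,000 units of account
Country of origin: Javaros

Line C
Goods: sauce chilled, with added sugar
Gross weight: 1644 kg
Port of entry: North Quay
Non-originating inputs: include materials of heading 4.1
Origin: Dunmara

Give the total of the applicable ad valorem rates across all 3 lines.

52%

Line A: sauce → 4.1; in airtight containers → 4.1.2; with no added sugar → 4.1.2.2. Scheduled 6%. Tyrosia agreement on 4.2.3: 4.1.2.2 not covered; Tyrosia agreement on 4.3.1.1: 4.1.2.2 not covered. → 6%.
Line B: non-alcoholic beverage → 4.4; frozen → 4.4.2; with no added sugar → 4.4.2.2. Scheduled 23%. No special measure applies. → 23%.
Line C: sauce → 4.1; chilled → 4.1.1; with added sugar → 4.1.1.2. Scheduled 23%. Dunmara agreement on 4.1: CTH not met. → 23%.
Sum: 6% + 23% + 23% = 52%.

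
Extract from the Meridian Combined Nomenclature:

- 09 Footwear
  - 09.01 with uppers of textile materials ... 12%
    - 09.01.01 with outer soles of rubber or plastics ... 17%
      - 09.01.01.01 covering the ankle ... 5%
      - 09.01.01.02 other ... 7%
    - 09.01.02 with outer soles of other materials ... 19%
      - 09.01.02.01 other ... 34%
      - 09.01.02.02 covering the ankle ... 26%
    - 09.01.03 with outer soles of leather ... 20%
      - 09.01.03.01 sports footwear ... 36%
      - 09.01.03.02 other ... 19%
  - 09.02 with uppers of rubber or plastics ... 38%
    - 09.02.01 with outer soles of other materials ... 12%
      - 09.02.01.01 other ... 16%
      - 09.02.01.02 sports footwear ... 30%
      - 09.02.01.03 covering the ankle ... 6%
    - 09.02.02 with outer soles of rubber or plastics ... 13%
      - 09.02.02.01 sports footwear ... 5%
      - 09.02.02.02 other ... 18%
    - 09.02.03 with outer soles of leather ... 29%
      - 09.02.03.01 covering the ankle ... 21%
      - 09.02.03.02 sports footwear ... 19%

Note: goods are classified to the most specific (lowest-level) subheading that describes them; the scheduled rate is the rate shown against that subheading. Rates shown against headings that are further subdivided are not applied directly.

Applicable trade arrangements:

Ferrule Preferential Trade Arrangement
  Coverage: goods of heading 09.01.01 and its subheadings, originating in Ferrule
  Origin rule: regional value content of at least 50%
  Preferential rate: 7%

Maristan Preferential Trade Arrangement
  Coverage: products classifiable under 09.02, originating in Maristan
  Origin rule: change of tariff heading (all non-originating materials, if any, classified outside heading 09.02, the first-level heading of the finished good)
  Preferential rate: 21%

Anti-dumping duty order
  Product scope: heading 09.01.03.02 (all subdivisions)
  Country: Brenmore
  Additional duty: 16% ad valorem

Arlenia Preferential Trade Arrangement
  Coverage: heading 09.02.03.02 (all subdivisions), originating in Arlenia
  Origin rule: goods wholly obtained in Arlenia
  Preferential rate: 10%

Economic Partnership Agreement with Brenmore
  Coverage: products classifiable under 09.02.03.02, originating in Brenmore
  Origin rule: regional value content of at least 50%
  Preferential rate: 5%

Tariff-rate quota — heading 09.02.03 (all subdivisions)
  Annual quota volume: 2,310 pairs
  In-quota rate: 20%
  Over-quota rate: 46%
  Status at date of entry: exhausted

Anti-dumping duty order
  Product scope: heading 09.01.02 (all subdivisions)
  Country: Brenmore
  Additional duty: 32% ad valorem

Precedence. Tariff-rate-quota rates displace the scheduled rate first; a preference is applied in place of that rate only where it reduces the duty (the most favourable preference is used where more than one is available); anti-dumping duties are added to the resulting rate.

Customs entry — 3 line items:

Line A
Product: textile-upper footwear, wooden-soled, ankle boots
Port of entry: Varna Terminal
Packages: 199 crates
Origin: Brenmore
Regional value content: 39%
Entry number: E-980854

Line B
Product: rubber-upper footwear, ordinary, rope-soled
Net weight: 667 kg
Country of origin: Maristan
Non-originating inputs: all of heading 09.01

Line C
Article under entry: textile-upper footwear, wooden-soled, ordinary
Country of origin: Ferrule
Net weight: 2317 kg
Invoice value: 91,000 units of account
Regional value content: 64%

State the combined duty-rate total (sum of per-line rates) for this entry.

Line A: textile-upper → 09.01; wooden-soled → 09.01.02; ankle boots → 09.01.02.02. Scheduled 26%. Brenmore agreement on 09.02.03.02: 09.01.02.02 not covered; anti-dumping (Brenmore, 09.01.02): +32%; total 26% + 32% = 58%. → 58%.
Line B: rubber-upper → 09.02; rope-soled → 09.02.01; ordinary → 09.02.01.01. Scheduled 16%. Maristan agreement on 09.02: CTH met → 21% available; preference 21% not lower than 16% → no reduction. → 16%.
Line C: textile-upper → 09.01; wooden-soled → 09.01.02; ordinary → 09.01.02.01. Scheduled 34%. Ferrule agreement on 09.01.01: 09.01.02.01 not covered. → 34%.
Sum: 58% + 16% + 34% = 108%.

108%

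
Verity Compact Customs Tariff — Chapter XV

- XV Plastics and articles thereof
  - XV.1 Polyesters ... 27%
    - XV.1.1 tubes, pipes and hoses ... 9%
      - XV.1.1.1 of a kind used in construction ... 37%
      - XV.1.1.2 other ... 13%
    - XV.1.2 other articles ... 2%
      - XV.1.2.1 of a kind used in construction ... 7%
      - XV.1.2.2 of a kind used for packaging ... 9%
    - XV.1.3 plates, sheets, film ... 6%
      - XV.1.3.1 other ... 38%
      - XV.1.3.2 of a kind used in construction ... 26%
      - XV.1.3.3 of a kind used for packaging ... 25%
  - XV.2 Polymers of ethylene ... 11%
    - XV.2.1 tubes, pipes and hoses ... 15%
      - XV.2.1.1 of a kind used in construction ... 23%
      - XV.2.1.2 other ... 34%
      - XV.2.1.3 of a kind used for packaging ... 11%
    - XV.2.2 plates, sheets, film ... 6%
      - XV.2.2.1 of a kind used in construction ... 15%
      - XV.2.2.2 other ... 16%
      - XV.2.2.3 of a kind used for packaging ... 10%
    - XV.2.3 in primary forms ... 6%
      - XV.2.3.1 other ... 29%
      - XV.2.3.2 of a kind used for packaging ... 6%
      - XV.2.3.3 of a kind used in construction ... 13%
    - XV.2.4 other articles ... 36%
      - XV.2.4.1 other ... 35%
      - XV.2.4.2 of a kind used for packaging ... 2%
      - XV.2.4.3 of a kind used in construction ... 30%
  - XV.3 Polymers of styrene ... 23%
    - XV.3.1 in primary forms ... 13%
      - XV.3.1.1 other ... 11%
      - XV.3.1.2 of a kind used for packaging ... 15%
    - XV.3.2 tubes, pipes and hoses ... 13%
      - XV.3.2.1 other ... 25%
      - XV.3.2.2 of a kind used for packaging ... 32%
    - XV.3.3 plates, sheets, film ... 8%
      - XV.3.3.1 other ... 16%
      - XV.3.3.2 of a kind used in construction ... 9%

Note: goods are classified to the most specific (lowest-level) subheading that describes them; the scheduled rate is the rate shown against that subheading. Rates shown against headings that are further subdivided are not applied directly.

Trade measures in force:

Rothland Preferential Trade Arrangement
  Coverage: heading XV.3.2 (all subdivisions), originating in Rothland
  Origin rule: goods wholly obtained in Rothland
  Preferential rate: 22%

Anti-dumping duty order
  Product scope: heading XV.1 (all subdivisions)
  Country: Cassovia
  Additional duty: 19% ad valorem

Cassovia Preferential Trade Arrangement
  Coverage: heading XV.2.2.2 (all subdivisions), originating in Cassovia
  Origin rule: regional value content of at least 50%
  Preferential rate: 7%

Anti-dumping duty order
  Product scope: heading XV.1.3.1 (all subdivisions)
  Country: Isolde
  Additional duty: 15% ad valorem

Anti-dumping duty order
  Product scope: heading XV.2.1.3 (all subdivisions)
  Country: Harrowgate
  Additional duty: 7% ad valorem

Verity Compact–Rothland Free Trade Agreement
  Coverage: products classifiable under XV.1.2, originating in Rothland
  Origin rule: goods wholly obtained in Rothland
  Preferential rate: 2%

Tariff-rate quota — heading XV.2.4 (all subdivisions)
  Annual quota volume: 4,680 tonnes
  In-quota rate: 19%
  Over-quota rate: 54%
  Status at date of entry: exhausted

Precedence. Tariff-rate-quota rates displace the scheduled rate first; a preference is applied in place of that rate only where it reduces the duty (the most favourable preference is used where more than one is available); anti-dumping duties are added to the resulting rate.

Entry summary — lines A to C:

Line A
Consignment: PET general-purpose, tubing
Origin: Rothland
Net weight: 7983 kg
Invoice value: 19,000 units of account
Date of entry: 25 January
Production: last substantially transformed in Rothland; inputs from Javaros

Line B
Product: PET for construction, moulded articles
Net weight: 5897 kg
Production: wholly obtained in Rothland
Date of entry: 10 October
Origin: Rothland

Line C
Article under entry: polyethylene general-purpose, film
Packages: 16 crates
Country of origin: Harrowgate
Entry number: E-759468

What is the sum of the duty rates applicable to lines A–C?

Line A: PET → XV.1; tubing → XV.1.1; general-purpose → XV.1.1.2. Scheduled 13%. Rothland agreement on XV.3.2: XV.1.1.2 not covered; Rothland agreement on XV.1.2: XV.1.1.2 not covered. → 13%.
Line B: PET → XV.1; moulded articles → XV.1.2; for construction → XV.1.2.1. Scheduled 7%. Rothland agreement on XV.3.2: XV.1.2.1 not covered; Rothland agreement on XV.1.2: wholly obtained → 2% available; preferential 2%. → 2%.
Line C: polyethylene → XV.2; film → XV.2.2; general-purpose → XV.2.2.2. Scheduled 16%. No special measure applies. → 16%.
Sum: 13% + 2% + 16% = 31%.

31%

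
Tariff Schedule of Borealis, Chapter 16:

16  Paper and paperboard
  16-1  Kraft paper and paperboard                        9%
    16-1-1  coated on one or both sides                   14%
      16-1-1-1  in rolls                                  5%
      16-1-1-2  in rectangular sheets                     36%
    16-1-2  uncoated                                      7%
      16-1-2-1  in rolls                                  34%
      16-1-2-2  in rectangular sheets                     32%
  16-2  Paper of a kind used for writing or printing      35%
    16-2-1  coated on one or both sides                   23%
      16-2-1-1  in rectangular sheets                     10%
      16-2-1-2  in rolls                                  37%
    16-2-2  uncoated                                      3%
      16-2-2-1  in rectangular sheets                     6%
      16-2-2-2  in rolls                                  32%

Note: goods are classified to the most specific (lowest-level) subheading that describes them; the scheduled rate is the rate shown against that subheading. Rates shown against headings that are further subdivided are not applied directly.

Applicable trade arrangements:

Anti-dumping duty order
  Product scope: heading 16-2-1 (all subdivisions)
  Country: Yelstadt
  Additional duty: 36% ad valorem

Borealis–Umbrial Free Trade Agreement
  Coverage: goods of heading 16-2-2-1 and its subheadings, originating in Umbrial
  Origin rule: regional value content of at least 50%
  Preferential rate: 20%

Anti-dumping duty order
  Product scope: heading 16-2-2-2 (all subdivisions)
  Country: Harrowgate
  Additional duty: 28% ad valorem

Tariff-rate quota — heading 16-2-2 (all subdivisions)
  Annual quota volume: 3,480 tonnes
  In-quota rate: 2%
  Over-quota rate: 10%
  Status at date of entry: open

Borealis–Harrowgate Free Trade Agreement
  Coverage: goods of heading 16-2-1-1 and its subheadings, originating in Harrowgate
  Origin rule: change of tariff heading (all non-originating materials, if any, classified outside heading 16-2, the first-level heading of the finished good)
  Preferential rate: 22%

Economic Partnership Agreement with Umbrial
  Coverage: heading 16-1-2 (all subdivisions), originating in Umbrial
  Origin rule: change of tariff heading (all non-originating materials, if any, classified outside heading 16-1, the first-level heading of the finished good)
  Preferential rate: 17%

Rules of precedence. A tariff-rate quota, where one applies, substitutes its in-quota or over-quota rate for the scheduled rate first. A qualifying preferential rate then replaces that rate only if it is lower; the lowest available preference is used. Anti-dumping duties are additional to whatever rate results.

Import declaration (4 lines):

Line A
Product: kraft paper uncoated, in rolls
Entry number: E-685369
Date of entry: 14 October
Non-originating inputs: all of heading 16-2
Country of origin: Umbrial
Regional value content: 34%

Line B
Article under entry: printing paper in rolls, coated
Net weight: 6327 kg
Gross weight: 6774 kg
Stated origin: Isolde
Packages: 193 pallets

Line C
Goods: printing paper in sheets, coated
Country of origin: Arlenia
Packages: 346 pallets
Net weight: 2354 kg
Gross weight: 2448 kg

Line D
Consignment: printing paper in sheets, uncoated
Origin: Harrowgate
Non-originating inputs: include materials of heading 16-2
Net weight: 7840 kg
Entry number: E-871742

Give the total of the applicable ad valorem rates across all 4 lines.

Line A: kraft paper → 16-1; uncoated → 16-1-2; in rolls → 16-1-2-1. Scheduled 34%. Umbrial agreement on 16-2-2-1: 16-1-2-1 not covered; Umbrial agreement on 16-1-2: CTH met → 17% available; preferential 17%. → 17%.
Line B: printing paper → 16-2; coated → 16-2-1; in rolls → 16-2-1-2. Scheduled 37%. No special measure applies. → 37%.
Line C: printing paper → 16-2; coated → 16-2-1; in sheets → 16-2-1-1. Scheduled 10%. No special measure applies. → 10%.
Line D: printing paper → 16-2; uncoated → 16-2-2; in sheets → 16-2-2-1. Scheduled 6%. quota on 16-2-2 open → in-quota 2%; Harrowgate agreement on 16-2-1-1: 16-2-2-1 not covered. → 2%.
Sum: 17% + 37% + 10% + 2% = 66%.

66%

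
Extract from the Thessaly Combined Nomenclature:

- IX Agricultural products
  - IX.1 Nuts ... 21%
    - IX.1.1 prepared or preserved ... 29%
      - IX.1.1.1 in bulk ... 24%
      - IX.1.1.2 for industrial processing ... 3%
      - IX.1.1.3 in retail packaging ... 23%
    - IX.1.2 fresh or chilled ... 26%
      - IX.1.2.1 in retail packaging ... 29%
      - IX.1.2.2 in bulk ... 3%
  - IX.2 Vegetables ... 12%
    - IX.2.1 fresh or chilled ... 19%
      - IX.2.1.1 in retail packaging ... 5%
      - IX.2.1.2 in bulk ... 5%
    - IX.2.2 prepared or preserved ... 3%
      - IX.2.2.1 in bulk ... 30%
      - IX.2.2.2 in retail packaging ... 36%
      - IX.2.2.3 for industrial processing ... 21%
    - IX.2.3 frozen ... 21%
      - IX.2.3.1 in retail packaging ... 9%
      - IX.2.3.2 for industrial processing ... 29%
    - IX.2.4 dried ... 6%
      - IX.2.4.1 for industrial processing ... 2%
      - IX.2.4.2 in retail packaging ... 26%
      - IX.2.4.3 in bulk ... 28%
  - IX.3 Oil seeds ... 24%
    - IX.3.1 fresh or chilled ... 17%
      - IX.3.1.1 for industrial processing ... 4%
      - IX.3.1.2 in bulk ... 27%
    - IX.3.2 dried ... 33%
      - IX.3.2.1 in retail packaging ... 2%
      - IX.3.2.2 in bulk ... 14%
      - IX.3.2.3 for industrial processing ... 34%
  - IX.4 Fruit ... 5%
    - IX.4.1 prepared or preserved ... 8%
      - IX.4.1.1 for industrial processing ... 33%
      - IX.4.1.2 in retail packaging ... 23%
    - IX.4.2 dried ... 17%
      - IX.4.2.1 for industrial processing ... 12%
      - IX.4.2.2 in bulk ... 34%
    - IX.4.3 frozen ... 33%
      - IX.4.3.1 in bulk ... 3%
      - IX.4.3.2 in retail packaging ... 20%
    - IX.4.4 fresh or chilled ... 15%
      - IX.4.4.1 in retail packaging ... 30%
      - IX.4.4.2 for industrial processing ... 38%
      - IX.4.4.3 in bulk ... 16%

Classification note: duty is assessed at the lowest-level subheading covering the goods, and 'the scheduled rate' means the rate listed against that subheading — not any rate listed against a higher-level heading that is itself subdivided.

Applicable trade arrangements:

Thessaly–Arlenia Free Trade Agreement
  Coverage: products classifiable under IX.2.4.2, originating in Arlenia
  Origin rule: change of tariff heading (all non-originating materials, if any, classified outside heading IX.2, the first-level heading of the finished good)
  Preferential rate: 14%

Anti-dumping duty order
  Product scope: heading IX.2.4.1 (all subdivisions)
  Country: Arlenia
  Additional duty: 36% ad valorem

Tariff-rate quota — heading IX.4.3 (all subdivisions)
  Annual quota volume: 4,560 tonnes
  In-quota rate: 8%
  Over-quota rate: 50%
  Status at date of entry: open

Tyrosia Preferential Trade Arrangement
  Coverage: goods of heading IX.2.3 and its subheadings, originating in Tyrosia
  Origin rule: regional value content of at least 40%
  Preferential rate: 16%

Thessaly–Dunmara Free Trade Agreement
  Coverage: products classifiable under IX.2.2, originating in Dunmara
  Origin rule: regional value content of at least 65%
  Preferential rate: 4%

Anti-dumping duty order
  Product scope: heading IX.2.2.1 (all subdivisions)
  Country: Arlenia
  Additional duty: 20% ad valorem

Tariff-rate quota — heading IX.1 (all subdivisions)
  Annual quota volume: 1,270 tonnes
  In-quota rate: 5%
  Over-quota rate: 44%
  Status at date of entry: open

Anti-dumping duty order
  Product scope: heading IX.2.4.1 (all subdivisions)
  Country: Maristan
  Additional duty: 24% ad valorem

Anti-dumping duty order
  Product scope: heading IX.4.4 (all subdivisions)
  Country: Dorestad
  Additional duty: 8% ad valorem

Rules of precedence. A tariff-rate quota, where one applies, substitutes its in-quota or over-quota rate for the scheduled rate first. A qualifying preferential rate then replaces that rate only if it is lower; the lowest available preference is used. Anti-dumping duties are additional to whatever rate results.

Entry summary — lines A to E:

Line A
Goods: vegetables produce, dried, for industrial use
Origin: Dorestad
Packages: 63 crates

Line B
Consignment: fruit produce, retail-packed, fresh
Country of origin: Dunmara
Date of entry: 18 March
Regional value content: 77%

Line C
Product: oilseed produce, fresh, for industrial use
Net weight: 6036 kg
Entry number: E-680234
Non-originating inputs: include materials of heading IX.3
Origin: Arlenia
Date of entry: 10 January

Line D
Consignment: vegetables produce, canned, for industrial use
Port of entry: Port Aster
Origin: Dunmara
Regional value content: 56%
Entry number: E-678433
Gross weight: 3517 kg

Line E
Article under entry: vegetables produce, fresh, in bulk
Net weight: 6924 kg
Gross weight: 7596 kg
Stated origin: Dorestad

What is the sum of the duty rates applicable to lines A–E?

Line A: vegetables → IX.2; dried → IX.2.4; for industrial use → IX.2.4.1. Scheduled 2%. No special measure applies. → 2%.
Line B: fruit → IX.4; fresh → IX.4.4; retail-packed → IX.4.4.1. Scheduled 30%. Dunmara agreement on IX.2.2: IX.4.4.1 not covered. → 30%.
Line C: oilseed → IX.3; fresh → IX.3.1; for industrial use → IX.3.1.1. Scheduled 4%. Arlenia agreement on IX.2.4.2: IX.3.1.1 not covered. → 4%.
Line D: vegetables → IX.2; canned → IX.2.2; for industrial use → IX.2.2.3. Scheduled 21%. Dunmara agreement on IX.2.2: RVC < 65%. → 21%.
Line E: vegetables → IX.2; fresh → IX.2.1; in bulk → IX.2.1.2. Scheduled 5%. No special measure applies. → 5%.
Sum: 2% + 30% + 4% + 21% + 5% = 62%.

62%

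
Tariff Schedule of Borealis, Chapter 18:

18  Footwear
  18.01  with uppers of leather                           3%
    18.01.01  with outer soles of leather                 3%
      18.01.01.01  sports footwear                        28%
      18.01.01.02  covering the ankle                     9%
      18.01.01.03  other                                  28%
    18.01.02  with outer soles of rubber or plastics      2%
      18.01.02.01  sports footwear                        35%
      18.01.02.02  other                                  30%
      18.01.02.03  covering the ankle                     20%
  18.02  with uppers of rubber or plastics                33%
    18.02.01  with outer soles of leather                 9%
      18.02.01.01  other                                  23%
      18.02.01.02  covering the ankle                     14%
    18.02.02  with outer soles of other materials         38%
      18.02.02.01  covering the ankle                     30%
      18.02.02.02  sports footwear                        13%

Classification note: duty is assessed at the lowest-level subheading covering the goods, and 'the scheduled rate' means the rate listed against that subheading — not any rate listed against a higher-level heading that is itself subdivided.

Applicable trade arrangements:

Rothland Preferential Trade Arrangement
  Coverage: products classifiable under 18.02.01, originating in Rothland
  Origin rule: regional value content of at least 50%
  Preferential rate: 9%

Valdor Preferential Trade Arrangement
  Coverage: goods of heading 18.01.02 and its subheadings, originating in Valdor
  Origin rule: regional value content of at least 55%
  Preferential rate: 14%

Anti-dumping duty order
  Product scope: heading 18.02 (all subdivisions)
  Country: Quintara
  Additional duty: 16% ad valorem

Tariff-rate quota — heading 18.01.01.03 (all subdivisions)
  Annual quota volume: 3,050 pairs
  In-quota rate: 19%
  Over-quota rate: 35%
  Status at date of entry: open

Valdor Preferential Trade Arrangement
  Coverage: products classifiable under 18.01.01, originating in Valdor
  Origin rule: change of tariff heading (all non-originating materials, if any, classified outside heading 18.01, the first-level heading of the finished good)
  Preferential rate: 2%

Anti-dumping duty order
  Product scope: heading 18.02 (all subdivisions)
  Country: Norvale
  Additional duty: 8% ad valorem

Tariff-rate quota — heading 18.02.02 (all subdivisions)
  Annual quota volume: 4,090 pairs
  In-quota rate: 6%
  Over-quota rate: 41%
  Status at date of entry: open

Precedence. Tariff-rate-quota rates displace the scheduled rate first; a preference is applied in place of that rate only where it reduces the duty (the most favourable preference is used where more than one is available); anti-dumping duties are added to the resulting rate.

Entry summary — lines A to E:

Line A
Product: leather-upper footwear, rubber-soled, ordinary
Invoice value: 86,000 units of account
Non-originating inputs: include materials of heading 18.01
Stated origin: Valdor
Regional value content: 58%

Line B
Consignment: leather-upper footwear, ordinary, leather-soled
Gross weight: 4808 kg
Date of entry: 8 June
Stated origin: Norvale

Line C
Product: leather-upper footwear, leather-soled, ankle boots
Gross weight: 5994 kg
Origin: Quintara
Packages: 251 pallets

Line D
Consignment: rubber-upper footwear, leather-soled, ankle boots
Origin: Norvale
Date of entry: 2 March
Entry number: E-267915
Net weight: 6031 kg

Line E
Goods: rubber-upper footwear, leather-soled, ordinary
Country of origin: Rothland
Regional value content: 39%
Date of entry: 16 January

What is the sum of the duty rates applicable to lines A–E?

Line A: leather-upper → 18.01; rubber-soled → 18.01.02; ordinary → 18.01.02.02. Scheduled 30%. Valdor agreement on 18.01.02: RVC ≥ 55% → 14% available; Valdor agreement on 18.01.01: 18.01.02.02 not covered; preferential 14%. → 14%.
Line B: leather-upper → 18.01; leather-soled → 18.01.01; ordinary → 18.01.01.03. Scheduled 28%. quota on 18.01.01.03 open → in-quota 19%. → 19%.
Line C: leather-upper → 18.01; leather-soled → 18.01.01; ankle boots → 18.01.01.02. Scheduled 9%. No special measure applies. → 9%.
Line D: rubber-upper → 18.02; leather-soled → 18.02.01; ankle boots → 18.02.01.02. Scheduled 14%. anti-dumping (Norvale, 18.02): +8%; total 14% + 8% = 22%. → 22%.
Line E: rubber-upper → 18.02; leather-soled → 18.02.01; ordinary → 18.02.01.01. Scheduled 23%. Rothland agreement on 18.02.01: RVC < 50%. → 23%.
Sum: 14% + 19% + 9% + 22% + 23% = 87%.

87%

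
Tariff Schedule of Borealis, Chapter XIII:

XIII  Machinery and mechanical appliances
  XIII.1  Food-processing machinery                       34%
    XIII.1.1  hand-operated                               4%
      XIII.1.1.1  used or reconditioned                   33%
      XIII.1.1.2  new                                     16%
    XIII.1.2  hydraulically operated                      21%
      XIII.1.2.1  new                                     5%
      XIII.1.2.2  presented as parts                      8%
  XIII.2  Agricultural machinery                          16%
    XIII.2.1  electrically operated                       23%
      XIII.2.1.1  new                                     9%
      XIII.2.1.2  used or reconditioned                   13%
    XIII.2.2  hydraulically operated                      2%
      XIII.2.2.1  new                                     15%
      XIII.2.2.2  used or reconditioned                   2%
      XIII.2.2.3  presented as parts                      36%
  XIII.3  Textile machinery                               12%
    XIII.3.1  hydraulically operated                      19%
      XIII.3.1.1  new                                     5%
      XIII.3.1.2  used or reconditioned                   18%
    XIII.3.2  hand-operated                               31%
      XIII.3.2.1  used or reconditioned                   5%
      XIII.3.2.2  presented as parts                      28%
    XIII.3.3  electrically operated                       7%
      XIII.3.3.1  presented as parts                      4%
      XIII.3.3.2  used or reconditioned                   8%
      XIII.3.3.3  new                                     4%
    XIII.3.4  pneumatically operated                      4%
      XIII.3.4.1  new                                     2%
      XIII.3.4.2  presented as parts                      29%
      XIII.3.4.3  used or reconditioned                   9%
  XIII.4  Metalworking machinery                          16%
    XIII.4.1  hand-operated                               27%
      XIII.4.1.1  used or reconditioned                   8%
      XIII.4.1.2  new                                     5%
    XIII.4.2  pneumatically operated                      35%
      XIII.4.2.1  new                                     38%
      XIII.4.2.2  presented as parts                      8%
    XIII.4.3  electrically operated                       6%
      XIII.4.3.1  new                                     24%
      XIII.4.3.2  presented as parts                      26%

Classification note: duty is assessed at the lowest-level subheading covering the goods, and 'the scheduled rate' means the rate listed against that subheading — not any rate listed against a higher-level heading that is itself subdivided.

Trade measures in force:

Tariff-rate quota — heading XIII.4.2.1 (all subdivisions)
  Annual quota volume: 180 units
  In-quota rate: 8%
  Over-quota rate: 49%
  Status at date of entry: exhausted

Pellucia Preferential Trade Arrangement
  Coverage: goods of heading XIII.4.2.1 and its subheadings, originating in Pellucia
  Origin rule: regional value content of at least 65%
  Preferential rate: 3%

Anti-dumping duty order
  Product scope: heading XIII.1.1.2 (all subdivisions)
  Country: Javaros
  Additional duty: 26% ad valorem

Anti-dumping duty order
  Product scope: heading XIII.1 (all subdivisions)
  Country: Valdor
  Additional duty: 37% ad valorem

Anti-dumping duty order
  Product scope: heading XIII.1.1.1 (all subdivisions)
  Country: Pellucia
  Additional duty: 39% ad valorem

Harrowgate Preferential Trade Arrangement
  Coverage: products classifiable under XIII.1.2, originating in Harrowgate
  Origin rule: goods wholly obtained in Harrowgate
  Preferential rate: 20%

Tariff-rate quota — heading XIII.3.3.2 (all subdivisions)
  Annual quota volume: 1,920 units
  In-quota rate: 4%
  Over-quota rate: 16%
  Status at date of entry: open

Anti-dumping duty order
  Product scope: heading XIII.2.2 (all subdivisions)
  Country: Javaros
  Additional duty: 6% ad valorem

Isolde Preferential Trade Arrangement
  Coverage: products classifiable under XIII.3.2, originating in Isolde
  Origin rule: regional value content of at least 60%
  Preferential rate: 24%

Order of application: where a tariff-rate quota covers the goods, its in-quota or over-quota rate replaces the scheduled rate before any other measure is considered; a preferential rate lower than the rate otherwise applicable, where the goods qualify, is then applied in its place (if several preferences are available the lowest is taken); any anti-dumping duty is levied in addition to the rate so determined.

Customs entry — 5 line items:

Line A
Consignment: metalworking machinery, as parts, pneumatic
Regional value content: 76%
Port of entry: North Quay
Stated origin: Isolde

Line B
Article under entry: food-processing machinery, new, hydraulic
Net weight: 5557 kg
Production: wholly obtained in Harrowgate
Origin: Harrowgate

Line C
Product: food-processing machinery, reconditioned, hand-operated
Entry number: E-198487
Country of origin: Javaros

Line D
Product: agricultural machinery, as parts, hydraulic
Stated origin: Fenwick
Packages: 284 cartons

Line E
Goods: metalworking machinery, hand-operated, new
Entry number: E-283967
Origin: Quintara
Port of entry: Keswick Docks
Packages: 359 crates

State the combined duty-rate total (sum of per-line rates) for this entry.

87%

Line A: metalworking → XIII.4; pneumatic → XIII.4.2; as parts → XIII.4.2.2. Scheduled 8%. Isolde agreement on XIII.3.2: XIII.4.2.2 not covered. → 8%.
Line B: food-processing → XIII.1; hydraulic → XIII.1.2; new → XIII.1.2.1. Scheduled 5%. Harrowgate agreement on XIII.1.2: wholly obtained → 20% available; preference 20% not lower than 5% → no reduction. → 5%.
Line C: food-processing → XIII.1; hand-operated → XIII.1.1; reconditioned → XIII.1.1.1. Scheduled 33%. No special measure applies. → 33%.
Line D: agricultural → XIII.2; hydraulic → XIII.2.2; as parts → XIII.2.2.3. Scheduled 36%. No special measure applies. → 36%.
Line E: metalworking → XIII.4; hand-operated → XIII.4.1; new → XIII.4.1.2. Scheduled 5%. No special measure applies. → 5%.
Sum: 8% + 5% + 33% + 36% + 5% = 87%.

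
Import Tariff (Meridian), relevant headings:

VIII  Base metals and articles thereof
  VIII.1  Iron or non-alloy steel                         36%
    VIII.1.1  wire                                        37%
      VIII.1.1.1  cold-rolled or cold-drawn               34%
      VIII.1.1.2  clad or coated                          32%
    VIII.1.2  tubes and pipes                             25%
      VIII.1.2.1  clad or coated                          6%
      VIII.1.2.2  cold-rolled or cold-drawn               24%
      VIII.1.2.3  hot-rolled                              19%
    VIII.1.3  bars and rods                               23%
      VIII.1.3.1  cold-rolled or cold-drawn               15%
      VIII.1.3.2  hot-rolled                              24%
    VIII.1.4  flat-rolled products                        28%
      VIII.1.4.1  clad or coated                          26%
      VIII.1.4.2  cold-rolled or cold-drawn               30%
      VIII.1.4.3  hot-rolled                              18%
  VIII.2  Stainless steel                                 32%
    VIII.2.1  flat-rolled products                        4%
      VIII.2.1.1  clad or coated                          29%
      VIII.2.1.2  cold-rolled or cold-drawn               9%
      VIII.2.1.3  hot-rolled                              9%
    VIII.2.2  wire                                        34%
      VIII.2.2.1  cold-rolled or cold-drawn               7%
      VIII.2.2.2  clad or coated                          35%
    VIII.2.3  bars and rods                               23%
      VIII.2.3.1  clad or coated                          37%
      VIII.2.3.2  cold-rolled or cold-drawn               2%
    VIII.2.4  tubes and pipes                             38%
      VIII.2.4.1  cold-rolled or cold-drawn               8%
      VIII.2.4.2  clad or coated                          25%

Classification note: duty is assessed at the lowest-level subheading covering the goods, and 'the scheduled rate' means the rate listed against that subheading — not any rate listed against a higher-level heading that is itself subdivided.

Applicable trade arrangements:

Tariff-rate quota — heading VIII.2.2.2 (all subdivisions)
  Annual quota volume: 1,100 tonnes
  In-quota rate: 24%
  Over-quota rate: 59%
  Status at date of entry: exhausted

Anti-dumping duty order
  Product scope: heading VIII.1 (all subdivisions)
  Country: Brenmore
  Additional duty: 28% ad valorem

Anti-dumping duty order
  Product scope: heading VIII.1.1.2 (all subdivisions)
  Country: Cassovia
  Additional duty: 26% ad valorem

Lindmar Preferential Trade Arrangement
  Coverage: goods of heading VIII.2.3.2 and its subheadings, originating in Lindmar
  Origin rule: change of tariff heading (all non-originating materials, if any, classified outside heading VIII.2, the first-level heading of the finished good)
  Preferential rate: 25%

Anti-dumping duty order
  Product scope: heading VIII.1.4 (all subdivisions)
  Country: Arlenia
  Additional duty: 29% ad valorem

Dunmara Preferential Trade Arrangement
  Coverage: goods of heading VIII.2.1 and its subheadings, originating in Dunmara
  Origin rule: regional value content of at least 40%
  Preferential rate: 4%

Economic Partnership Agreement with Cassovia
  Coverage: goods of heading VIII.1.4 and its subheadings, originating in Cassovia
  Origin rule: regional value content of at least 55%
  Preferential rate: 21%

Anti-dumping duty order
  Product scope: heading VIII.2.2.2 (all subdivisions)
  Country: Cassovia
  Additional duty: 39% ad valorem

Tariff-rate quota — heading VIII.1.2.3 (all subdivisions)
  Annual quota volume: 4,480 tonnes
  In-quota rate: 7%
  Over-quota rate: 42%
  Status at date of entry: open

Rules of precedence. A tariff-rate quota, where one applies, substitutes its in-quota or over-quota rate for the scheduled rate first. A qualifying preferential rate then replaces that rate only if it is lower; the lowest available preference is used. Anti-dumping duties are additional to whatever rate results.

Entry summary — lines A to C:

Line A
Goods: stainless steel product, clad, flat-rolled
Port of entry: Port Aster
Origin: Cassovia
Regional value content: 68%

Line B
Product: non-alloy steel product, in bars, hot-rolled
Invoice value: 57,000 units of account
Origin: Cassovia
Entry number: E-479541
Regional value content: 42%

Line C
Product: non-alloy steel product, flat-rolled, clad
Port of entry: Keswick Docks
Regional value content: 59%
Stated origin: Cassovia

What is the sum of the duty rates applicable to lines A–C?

Line A: stainless steel → VIII.2; flat-rolled → VIII.2.1; clad → VIII.2.1.1. Scheduled 29%. Cassovia agreement on VIII.1.4: VIII.2.1.1 not covered. → 29%.
Line B: non-alloy steel → VIII.1; in bars → VIII.1.3; hot-rolled → VIII.1.3.2. Scheduled 24%. Cassovia agreement on VIII.1.4: VIII.1.3.2 not covered. → 24%.
Line C: non-alloy steel → VIII.1; flat-rolled → VIII.1.4; clad → VIII.1.4.1. Scheduled 26%. Cassovia agreement on VIII.1.4: RVC ≥ 55% → 21% available; preferential 21%. → 21%.
Sum: 29% + 24% + 21% = 74%.

74%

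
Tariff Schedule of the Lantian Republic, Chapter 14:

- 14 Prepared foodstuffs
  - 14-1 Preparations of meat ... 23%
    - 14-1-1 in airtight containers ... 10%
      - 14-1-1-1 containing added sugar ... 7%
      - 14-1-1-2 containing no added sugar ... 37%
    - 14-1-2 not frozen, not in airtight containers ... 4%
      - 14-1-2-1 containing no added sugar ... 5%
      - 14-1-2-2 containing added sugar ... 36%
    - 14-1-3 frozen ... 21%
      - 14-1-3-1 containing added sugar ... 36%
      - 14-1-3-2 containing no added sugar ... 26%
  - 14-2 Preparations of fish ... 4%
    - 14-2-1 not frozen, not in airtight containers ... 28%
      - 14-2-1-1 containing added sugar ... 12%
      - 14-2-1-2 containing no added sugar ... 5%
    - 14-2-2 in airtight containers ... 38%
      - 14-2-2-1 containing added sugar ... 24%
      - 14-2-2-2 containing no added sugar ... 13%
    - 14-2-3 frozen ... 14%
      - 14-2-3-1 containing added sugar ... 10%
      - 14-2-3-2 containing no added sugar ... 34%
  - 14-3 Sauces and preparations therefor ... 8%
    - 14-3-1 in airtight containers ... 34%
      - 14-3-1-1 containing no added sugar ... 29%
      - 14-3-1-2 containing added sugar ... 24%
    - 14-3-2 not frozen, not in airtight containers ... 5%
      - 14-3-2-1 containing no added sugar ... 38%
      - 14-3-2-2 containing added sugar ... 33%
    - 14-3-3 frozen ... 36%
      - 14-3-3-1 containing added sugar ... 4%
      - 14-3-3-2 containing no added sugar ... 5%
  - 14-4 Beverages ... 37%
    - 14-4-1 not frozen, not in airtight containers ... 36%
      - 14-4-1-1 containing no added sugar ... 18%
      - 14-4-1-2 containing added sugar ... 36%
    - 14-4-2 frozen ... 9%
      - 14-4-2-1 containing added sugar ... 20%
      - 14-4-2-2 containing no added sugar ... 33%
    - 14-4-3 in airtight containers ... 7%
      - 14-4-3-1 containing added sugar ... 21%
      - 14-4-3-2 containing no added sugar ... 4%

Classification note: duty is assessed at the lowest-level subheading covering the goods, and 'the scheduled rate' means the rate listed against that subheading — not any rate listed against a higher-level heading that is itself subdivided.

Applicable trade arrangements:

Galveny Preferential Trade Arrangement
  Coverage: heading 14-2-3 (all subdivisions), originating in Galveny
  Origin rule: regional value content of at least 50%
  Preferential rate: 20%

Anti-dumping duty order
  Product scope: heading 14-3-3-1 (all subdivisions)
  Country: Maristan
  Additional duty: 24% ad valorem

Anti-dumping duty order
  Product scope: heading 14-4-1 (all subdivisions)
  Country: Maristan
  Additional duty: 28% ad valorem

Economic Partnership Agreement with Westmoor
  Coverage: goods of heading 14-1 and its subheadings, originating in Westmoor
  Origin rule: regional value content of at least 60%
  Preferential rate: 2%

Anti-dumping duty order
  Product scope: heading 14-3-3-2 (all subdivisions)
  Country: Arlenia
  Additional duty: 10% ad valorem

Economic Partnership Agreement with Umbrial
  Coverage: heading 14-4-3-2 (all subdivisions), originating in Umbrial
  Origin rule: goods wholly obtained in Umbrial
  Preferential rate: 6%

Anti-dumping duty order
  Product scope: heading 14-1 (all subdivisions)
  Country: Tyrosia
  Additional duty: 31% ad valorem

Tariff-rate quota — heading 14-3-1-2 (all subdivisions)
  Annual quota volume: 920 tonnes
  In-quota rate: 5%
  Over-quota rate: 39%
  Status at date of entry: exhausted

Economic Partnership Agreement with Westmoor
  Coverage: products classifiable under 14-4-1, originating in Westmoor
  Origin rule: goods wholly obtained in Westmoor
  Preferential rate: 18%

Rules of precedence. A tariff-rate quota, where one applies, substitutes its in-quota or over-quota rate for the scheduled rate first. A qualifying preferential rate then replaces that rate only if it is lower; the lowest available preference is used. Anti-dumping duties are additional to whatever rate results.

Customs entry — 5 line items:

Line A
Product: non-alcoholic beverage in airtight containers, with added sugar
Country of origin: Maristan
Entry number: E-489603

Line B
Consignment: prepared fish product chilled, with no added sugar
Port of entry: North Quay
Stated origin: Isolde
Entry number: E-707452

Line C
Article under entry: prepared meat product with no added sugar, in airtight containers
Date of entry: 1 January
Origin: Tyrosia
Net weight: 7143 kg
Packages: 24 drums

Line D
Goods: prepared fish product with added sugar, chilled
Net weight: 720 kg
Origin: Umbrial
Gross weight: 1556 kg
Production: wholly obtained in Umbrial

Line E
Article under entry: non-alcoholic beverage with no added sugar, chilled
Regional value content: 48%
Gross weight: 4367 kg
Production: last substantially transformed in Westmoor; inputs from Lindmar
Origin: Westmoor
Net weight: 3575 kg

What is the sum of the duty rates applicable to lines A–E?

Line A: non-alcoholic beverage → 14-4; in airtight containers → 14-4-3; with added sugar → 14-4-3-1. Scheduled 21%. No special measure applies. → 21%.
Line B: prepared fish product → 14-2; chilled → 14-2-1; with no added sugar → 14-2-1-2. Scheduled 5%. No special measure applies. → 5%.
Line C: prepared meat product → 14-1; in airtight containers → 14-1-1; with no added sugar → 14-1-1-2. Scheduled 37%. anti-dumping (Tyrosia, 14-1): +31%; total 37% + 31% = 68%. → 68%.
Line D: prepared fish product → 14-2; chilled → 14-2-1; with added sugar → 14-2-1-1. Scheduled 12%. Umbrial agreement on 14-4-3-2: 14-2-1-1 not covered. → 12%.
Line E: non-alcoholic beverage → 14-4; chilled → 14-4-1; with no added sugar → 14-4-1-1. Scheduled 18%. Westmoor agreement on 14-1: 14-4-1-1 not covered; Westmoor agreement on 14-4-1: not wholly obtained. → 18%.
Sum: 21% + 5% + 68% + 12% + 18% = 124%.

124%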